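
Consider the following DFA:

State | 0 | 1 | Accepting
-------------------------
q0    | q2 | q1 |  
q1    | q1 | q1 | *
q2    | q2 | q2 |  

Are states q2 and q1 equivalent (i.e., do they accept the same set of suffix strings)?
Try the suffix ε (the empty string).
From q2: q2 — not accepting.
From q1: q1 — accepting.
The two states disagree on this suffix, so they are not equivalent.

Final answer: No. Distinguishing string: ε (the empty string) - accepted from q1 but not from q2.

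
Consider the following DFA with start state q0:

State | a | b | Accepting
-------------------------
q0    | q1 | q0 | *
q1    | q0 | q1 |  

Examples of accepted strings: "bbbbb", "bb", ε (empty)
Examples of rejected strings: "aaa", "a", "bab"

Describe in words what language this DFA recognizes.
strings over {a,b} with an even number of a's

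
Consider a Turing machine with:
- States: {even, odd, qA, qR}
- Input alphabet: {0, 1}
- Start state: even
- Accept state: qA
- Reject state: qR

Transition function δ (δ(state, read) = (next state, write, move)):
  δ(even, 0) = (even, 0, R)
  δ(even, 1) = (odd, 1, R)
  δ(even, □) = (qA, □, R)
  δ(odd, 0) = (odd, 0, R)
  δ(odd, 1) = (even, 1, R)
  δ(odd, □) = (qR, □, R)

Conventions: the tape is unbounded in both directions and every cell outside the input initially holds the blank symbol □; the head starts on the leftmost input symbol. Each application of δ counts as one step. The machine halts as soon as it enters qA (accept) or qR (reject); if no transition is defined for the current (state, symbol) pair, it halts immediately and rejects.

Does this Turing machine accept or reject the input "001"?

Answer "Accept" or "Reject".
Step 0: [even]001 (head at position 0)
Step 1: δ(even, 0) = (even, 0, R)  ⊢  0[even]01 (head at position 1)
Step 2: δ(even, 0) = (even, 0, R)  ⊢  00[even]1 (head at position 2)
Step 3: δ(even, 1) = (odd, 1, R)  ⊢  001[odd]□ (head at position 3)
Step 4: δ(odd, □) = (qR, □, R)  ⊢  001□[qR]□ (head at position 4)
The machine is in qR, so it halts and rejects.

Final answer: Reject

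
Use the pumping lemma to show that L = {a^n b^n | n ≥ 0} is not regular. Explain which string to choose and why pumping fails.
Language: L = {a^n b^n | n ≥ 0} (equal numbers of a's followed by b's)
Step 1: Assume for contradiction that L is regular, with pumping length p.
Step 2: Choose s = a^p b^p. Then s ∈ L (it has p a's followed by p b's) and |s| ≥ p.
Step 3: Consider any decomposition s = xyz with |xy| ≤ p and |y| > 0. Since |xy| ≤ p and the first p symbols of s are all a's, y = a^k for some k with 1 ≤ k ≤ p.
Step 4: Pumping up (i = 2): xy²z = a^(p+k) b^p, which has more a's than b's, so xy²z ∉ L.
This contradicts the pumping lemma, so L is not regular.

Final answer: Choose s = a^p b^p. Since |xy| ≤ p, y = a^k with k ≥ 1. Then xy²z = a^(p+k) b^p ∉ L.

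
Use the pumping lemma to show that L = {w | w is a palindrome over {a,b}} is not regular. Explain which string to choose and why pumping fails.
Language: L = {w | w is a palindrome over {a,b}} (strings that read the same forwards and backwards)
Step 1: Assume for contradiction that L is regular, with pumping length p.
Step 2: Choose s = a^p b a^p. Then s ∈ L (it reads the same forwards and backwards) and |s| ≥ p.
Step 3: Consider any decomposition s = xyz with |xy| ≤ p and |y| > 0. Since |xy| ≤ p and the first p symbols of s are all a's, y = a^k for some k with 1 ≤ k ≤ p.
Step 4: Pumping up (i = 2): xy²z = a^(p+k) b a^p. Its reverse is a^p b a^(p+k) ≠ a^(p+k) b a^p (the single b is no longer in the middle), so xy²z is not a palindrome and xy²z ∉ L.
This contradicts the pumping lemma, so L is not regular.

Final answer: Choose s = a^p b a^p. Since |xy| ≤ p, y = a^k with k ≥ 1. Then xy²z = a^(p+k) b a^p is not a palindrome, so ∉ L.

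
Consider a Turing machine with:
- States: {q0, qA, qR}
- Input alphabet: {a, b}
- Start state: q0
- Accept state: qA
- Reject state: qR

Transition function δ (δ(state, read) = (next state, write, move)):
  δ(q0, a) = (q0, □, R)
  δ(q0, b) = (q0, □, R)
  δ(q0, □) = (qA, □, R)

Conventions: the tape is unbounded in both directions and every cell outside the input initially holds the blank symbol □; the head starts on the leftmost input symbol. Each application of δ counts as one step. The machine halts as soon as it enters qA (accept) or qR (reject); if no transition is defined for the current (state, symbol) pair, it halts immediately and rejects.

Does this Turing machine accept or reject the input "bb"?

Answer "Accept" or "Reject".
Step 0: [q0]bb (head at position 0)
Step 1: δ(q0, b) = (q0, □, R)  ⊢  □[q0]b (head at position 1)
Step 2: δ(q0, b) = (q0, □, R)  ⊢  □□[q0]□ (head at position 2)
Step 3: δ(q0, □) = (qA, □, R)  ⊢  □□□[qA]□ (head at position 3)
The machine is in qA, so it halts and accepts.

Final answer: Accept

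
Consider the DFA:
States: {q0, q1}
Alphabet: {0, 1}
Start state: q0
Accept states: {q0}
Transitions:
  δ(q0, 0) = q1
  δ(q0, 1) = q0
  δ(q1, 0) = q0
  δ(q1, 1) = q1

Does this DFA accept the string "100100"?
Processing string "100100":
  q0 --1--> q0
  q0 --0--> q1
  q1 --0--> q0
  q0 --1--> q0
  q0 --0--> q1
  q1 --0--> q0
Final state: q0
Accept states: {q0}
q0 is an accept state, so the string is accepted.

Final answer: Yes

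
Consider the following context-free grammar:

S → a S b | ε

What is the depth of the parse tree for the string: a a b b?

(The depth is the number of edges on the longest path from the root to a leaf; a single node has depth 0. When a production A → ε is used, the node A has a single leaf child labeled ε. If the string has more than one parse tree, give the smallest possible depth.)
The only parse tree applies S → a S b 2 times (once per matching a…b pair) and then S → ε.
The S nodes sit at depths 0, 1, …, 2; the innermost S (depth 2) has the single child ε at depth 3.
The terminal leaves a, b are at depths 1..2, so the longest root-to-leaf path is S → S → … → S → ε with 3 edges.
Depth = 3.

Final answer: 3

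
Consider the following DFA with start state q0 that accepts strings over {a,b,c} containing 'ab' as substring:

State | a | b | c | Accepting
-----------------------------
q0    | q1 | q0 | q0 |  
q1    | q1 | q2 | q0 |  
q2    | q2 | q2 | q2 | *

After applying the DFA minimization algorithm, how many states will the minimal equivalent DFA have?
All 3 states are reachable from q0, so none can be removed as unreachable.
Table-filling: first mark every (accepting, non-accepting) pair as distinguishable (accepting: {q2}; non-accepting: {q0, q1}).
Round 1: (q0, q1) on 'b' go to q0 and q2, already distinguishable → mark.
Every pair of states is distinguishable, so the DFA is already minimal.
Equivalence classes: {q0}, {q1}, {q2} → 3 states.

Final answer: 3 states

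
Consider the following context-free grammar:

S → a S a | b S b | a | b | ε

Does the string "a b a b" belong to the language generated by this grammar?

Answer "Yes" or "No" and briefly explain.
Every production places the same symbol at both ends (or yields a single symbol / ε), so every derived string is a palindrome. a b a b reversed is b a b a ≠ a b a b, so it is not a palindrome and cannot be derived (already the first step fails: the string starts with a but ends with b, so neither S → a S a nor S → b S b fits).

Final answer: No - no valid derivation exists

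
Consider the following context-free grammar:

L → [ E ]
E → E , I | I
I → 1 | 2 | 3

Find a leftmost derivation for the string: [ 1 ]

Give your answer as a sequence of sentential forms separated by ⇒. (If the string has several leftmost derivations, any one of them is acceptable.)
Start with L.
Step 1: the leftmost non-terminal is L; apply L → [ E ]:  [ E ]
Step 2: the leftmost non-terminal is E; apply E → I:  [ I ]
Step 3: the leftmost non-terminal is I; apply I → 1:  [ 1 ]

Final answer: L ⇒ [ E ] ⇒ [ I ] ⇒ [ 1 ]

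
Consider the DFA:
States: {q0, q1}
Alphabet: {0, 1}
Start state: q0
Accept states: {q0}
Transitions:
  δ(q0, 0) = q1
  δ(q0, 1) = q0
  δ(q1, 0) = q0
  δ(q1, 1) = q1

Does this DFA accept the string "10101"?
Processing string "10101":
  q0 --1--> q0
  q0 --0--> q1
  q1 --1--> q1
  q1 --0--> q0
  q0 --1--> q0
Final state: q0
Accept states: {q0}
q0 is an accept state, so the string is accepted.

Final answer: Yes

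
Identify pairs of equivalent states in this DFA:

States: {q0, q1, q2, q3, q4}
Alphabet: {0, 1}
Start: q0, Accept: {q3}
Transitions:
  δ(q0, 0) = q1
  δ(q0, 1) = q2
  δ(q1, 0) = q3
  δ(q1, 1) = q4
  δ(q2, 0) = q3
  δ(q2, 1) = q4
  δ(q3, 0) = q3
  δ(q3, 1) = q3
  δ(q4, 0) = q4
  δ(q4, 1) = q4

Using the table-filling algorithm:
Round 0 – mark pairs where exactly one state is accepting: (q0,q3), (q1,q3), (q2,q3), (q3,q4)
Round 1 – newly marked: (q0,q1) [on 0: q1 vs q3, already marked]; (q0,q2) [on 0: q1 vs q3, already marked]; (q1,q4) [on 0: q3 vs q4, already marked]; (q2,q4) [on 0: q3 vs q4, already marked]
Round 2 – newly marked: (q0,q4) [on 0: q1 vs q4, already marked]
No further pairs can be marked.
(q1, q2) unmarked: δ(q1,0)=q3, δ(q2,0)=q3; δ(q1,1)=q4, δ(q2,1)=q4 → equivalent
Equivalent pairs: (q1, q2)

Final answer: Equivalent pairs: (q1, q2)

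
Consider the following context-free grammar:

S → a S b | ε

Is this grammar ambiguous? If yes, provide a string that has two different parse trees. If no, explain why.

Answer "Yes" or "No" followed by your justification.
At every step exactly one production applies: if the remaining string to generate is non-empty it starts with a and ends with b, forcing S → a S b; if it is empty, S → ε is forced. Hence each string a^n b^n has exactly one derivation (S → a S b applied n times, then S → ε) and one parse tree.

Final answer: No - the grammar is unambiguous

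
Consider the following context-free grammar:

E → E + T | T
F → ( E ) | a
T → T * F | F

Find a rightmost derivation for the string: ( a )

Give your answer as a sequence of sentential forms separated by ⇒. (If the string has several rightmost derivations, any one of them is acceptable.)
Start with E.
Step 1: the rightmost non-terminal is E; apply E → T:  T
Step 2: the rightmost non-terminal is T; apply T → F:  F
Step 3: the rightmost non-terminal is F; apply F → ( E ):  ( E )
Step 4: the rightmost non-terminal is E; apply E → T:  ( T )
Step 5: the rightmost non-terminal is T; apply T → F:  ( F )
Step 6: the rightmost non-terminal is F; apply F → a:  ( a )

Final answer: E ⇒ T ⇒ F ⇒ ( E ) ⇒ ( T ) ⇒ ( F ) ⇒ ( a )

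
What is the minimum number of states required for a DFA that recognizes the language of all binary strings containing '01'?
Language: binary strings containing '01'
Lower bound (Myhill–Nerode): the prefixes ε, 0, 01 are pairwise distinguishable:
  ε vs 01: suffix ε distinguishes them (ε is rejected, 01 is accepted)
  0 vs 01: suffix ε distinguishes them (0 is rejected, 01 is accepted)
  ε vs 0: suffix 1 distinguishes them (ε·1 = 1 is rejected, 0·1 = 01 is accepted)
So any DFA needs at least 3 states.
Upper bound: a DFA with 3 states exists (one state per class above: 'no progress', 'last symbol 0', and 'seen 01' (accepting sink)).
Minimum states: 3

Final answer: 3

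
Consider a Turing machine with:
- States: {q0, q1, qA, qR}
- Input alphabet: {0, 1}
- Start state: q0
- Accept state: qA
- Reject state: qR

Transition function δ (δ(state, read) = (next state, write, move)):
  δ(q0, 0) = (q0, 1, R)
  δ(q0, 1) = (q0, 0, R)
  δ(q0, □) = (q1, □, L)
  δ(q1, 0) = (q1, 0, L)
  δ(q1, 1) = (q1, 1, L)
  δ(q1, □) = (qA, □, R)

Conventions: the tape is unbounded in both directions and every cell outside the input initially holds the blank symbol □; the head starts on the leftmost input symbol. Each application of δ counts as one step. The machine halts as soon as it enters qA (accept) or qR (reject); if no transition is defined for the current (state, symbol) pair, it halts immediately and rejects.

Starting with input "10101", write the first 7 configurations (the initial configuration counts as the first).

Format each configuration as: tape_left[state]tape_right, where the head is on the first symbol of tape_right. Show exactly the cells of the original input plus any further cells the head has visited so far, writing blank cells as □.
Step 0: [q0]10101 (head at position 0)
Step 1: δ(q0, 1) = (q0, 0, R)  ⊢  0[q0]0101 (head at position 1)
Step 2: δ(q0, 0) = (q0, 1, R)  ⊢  01[q0]101 (head at position 2)
Step 3: δ(q0, 1) = (q0, 0, R)  ⊢  010[q0]01 (head at position 3)
Step 4: δ(q0, 0) = (q0, 1, R)  ⊢  0101[q0]1 (head at position 4)
Step 5: δ(q0, 1) = (q0, 0, R)  ⊢  01010[q0]□ (head at position 5)
Step 6: δ(q0, □) = (q1, □, L)  ⊢  0101[q1]0□ (head at position 4)

Final answer: [q0]10101 ⊢ 0[q0]0101 ⊢ 01[q0]101 ⊢ 010[q0]01 ⊢ 0101[q0]1 ⊢ 01010[q0]□ ⊢ 0101[q1]0□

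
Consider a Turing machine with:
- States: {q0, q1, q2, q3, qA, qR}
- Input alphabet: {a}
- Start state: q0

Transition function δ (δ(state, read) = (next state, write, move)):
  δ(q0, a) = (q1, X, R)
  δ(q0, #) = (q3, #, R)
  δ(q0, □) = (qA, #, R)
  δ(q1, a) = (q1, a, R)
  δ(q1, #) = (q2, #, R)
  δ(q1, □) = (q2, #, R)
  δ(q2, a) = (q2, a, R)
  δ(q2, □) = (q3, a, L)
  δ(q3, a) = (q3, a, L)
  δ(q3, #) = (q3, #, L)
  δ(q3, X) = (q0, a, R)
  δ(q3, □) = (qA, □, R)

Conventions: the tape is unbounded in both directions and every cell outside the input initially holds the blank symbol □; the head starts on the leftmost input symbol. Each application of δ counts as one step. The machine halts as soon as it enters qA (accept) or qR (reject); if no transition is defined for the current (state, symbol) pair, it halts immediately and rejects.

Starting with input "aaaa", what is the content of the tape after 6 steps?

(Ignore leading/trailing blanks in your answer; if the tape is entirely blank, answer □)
Step 0: [q0]aaaa (head at position 0)
Step 1: δ(q0, a) = (q1, X, R)  ⊢  X[q1]aaa (head at position 1)
Step 2: δ(q1, a) = (q1, a, R)  ⊢  Xa[q1]aa (head at position 2)
Step 3: δ(q1, a) = (q1, a, R)  ⊢  Xaa[q1]a (head at position 3)
Step 4: δ(q1, a) = (q1, a, R)  ⊢  Xaaa[q1]□ (head at position 4)
Step 5: δ(q1, □) = (q2, #, R)  ⊢  Xaaa#[q2]□ (head at position 5)
Step 6: δ(q2, □) = (q3, a, L)  ⊢  Xaaa[q3]#a (head at position 4)
Tape after 6 steps (ignoring surrounding blanks): Xaaa#a

Final answer: Tape: Xaaa#a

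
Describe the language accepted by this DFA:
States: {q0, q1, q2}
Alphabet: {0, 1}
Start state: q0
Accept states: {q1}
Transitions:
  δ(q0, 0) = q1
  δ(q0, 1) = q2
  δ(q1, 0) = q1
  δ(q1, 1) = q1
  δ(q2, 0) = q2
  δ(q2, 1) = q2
Analyzing the DFA structure:
Start state: q0
Accept states: {q1}
Interpreting what each state remembers (checking against the transitions):
  q0: nothing has been read yet
  q1: the first symbol was 0
  q2: the first symbol was 1 (trap state)
  δ(q0, 0): in q0 (nothing has been read yet), after reading 0 we have: the first symbol was 0 → q1
  δ(q0, 1): in q0 (nothing has been read yet), after reading 1 we have: the first symbol was 1 (trap state) → q2
  δ(q1, 0): in q1 (the first symbol was 0), after reading 0 we have: the first symbol was 0 → q1
  δ(q1, 1): in q1 (the first symbol was 0), after reading 1 we have: the first symbol was 0 → q1
  δ(q2, 0): in q2 (the first symbol was 1 (trap state)), after reading 0 we have: the first symbol was 1 (trap state) → q2
  δ(q2, 1): in q2 (the first symbol was 1 (trap state)), after reading 1 we have: the first symbol was 1 (trap state) → q2
A string is accepted iff it ends in {q1}, i.e. the first symbol was 0.
Language: All binary strings starting with 0

Final answer: All binary strings starting with 0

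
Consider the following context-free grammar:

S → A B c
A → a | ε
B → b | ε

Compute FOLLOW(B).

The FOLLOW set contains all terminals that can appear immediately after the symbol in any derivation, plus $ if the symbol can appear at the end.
B occurs in S → A B c, immediately followed by the terminal c. So FOLLOW(B) = {c}.

Final answer: {c}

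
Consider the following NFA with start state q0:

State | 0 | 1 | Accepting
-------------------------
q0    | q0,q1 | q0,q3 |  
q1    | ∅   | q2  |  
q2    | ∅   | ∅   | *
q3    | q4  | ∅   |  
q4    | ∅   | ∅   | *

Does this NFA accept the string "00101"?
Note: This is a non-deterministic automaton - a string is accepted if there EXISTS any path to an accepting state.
Track the set of states the NFA could be in: start {q0}
Read '0': {q0} → {q0, q1}
Read '0': {q0, q1} → {q0, q1}
Read '1': {q0, q1} → {q0, q2, q3}
Read '0': {q0, q2, q3} → {q0, q1, q4}
Read '1': {q0, q1, q4} → {q0, q2, q3}
Final set {q0, q2, q3} contains accepting state(s) {q2} → accepted.

Final answer: Yes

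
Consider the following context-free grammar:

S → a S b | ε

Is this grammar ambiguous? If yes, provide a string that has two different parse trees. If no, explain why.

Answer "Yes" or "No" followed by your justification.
At every step exactly one production applies: if the remaining string to generate is non-empty it starts with a and ends with b, forcing S → a S b; if it is empty, S → ε is forced. Hence each string a^n b^n has exactly one derivation (S → a S b applied n times, then S → ε) and one parse tree.

Final answer: No - the grammar is unambiguous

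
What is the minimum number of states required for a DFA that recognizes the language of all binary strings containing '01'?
Language: binary strings containing '01'
Lower bound (Myhill–Nerode): the prefixes ε, 0, 01 are pairwise distinguishable:
  ε vs 01: suffix ε distinguishes them (ε is rejected, 01 is accepted)
  0 vs 01: suffix ε distinguishes them (0 is rejected, 01 is accepted)
  ε vs 0: suffix 1 distinguishes them (ε·1 = 1 is rejected, 0·1 = 01 is accepted)
So any DFA needs at least 3 states.
Upper bound: a DFA with 3 states exists (one state per class above: 'no progress', 'last symbol 0', and 'seen 01' (accepting sink)).
Minimum states: 3

Final answer: 3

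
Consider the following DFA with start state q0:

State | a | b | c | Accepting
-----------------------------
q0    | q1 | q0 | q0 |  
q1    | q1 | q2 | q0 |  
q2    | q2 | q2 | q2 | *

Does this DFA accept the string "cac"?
Start in q0.
Read 'c': q0 → q0
Read 'a': q0 → q1
Read 'c': q1 → q0
Final state q0 is not accepting, so the string is rejected.

Final answer: No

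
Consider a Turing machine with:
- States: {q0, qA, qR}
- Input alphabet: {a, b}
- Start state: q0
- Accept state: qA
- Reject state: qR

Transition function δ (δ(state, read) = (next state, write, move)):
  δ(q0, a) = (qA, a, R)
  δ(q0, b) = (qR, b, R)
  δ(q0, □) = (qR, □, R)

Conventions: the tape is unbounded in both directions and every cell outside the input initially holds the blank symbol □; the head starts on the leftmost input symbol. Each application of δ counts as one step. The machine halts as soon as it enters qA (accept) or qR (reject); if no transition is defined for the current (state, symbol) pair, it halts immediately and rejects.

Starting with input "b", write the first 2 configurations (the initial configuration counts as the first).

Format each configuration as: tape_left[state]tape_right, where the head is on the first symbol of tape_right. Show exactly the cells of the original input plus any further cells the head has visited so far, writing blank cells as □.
Step 0: [q0]b (head at position 0)
Step 1: δ(q0, b) = (qR, b, R)  ⊢  b[qR]□ (head at position 1)

Final answer: [q0]b ⊢ b[qR]□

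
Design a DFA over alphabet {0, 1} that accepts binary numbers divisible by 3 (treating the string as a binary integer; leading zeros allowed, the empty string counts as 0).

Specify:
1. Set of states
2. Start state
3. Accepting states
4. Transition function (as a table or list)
One valid DFA (any DFA recognizing the same language is acceptable):
States: {q0, q1, q2}
Start: q0
Accepting: {q0}
Transitions (accepting states marked with *):
State | 0 | 1 | Accepting
-------------------------
q0    | q0 | q1 | *
q1    | q2 | q0 |  
q2    | q1 | q2 |  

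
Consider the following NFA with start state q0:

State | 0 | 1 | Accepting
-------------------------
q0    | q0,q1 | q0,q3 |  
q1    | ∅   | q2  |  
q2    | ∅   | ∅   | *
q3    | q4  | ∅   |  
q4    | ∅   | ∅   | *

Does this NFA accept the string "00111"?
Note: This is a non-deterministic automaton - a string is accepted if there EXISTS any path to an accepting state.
Track the set of states the NFA could be in: start {q0}
Read '0': {q0} → {q0, q1}
Read '0': {q0, q1} → {q0, q1}
Read '1': {q0, q1} → {q0, q2, q3}
Read '1': {q0, q2, q3} → {q0, q3}
Read '1': {q0, q3} → {q0, q3}
Final set {q0, q3} contains no accepting state → rejected.

Final answer: No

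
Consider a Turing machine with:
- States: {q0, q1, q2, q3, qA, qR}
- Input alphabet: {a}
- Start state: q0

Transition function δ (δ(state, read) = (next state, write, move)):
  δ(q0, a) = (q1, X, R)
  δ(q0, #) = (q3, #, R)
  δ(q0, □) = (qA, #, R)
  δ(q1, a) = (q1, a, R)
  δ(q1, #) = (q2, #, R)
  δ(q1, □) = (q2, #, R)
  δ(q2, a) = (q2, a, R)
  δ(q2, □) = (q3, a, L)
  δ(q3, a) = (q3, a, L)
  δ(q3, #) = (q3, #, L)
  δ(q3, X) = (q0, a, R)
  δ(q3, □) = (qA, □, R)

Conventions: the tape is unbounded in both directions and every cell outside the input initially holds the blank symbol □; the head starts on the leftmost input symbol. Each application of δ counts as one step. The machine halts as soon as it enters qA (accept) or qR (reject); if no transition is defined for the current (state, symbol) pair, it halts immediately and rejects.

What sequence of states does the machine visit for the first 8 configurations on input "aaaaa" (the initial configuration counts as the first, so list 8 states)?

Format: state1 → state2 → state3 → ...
Step 0: [q0]aaaaa (head at position 0)
Step 1: δ(q0, a) = (q1, X, R)  ⊢  X[q1]aaaa (head at position 1)
Step 2: δ(q1, a) = (q1, a, R)  ⊢  Xa[q1]aaa (head at position 2)
Step 3: δ(q1, a) = (q1, a, R)  ⊢  Xaa[q1]aa (head at position 3)
Step 4: δ(q1, a) = (q1, a, R)  ⊢  Xaaa[q1]a (head at position 4)
Step 5: δ(q1, a) = (q1, a, R)  ⊢  Xaaaa[q1]□ (head at position 5)
Step 6: δ(q1, □) = (q2, #, R)  ⊢  Xaaaa#[q2]□ (head at position 6)
Step 7: δ(q2, □) = (q3, a, L)  ⊢  Xaaaa[q3]#a (head at position 5)
Reading off the states of these 8 configurations: q0 → q1 → q1 → q1 → q1 → q1 → q2 → q3

Final answer: q0 → q1 → q1 → q1 → q1 → q1 → q2 → q3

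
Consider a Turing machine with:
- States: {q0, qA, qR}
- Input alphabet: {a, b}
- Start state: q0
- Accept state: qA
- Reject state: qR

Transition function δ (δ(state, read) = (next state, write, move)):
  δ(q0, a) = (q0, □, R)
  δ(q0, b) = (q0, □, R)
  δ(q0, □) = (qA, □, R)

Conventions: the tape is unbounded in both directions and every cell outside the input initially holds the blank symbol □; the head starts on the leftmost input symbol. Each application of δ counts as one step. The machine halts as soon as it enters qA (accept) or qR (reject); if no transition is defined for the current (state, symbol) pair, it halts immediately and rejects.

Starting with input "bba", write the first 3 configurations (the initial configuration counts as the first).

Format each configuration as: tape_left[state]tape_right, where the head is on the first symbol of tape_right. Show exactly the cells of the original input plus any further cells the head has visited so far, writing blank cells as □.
Step 0: [q0]bba (head at position 0)
Step 1: δ(q0, b) = (q0, □, R)  ⊢  □[q0]ba (head at position 1)
Step 2: δ(q0, b) = (q0, □, R)  ⊢  □□[q0]a (head at position 2)

Final answer: [q0]bba ⊢ □[q0]ba ⊢ □□[q0]a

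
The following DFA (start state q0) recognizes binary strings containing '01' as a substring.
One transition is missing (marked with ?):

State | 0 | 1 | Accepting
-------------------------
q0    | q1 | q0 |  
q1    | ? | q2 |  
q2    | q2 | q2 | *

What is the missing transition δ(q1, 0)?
q1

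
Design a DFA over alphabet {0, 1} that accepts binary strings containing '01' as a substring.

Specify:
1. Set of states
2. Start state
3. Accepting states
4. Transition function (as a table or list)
One valid DFA (any DFA recognizing the same language is acceptable):
States: {q0, q1, q2}
Start: q0
Accepting: {q2}
Transitions (accepting states marked with *):
State | 0 | 1 | Accepting
-------------------------
q0    | q1 | q0 |  
q1    | q1 | q2 |  
q2    | q2 | q2 | *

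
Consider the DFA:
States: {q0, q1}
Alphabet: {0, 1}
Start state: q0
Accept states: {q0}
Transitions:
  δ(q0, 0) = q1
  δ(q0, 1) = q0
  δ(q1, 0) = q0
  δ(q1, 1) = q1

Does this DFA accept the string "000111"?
Processing string "000111":
  q0 --0--> q1
  q1 --0--> q0
  q0 --0--> q1
  q1 --1--> q1
  q1 --1--> q1
  q1 --1--> q1
Final state: q1
Accept states: {q0}
q1 is not an accept state, so the string is rejected.

Final answer: No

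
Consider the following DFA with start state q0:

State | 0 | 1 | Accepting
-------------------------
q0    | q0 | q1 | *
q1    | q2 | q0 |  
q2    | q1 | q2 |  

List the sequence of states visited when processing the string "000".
q0 → q0 → q0 → q0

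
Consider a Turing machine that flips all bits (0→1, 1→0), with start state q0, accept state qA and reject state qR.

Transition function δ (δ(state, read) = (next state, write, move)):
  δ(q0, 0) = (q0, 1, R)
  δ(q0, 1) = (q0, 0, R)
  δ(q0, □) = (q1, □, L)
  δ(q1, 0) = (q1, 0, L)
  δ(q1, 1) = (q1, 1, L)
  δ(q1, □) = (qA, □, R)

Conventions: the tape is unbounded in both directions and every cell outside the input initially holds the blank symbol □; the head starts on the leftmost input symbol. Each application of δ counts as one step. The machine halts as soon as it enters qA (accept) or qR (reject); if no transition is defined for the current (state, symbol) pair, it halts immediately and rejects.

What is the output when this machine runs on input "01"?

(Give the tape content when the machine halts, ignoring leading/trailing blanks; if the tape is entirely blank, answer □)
Step 0: [q0]01 (head at position 0)
Step 1: δ(q0, 0) = (q0, 1, R)  ⊢  1[q0]1 (head at position 1)
Step 2: δ(q0, 1) = (q0, 0, R)  ⊢  10[q0]□ (head at position 2)
Step 3: δ(q0, □) = (q1, □, L)  ⊢  1[q1]0□ (head at position 1)
Step 4: δ(q1, 0) = (q1, 0, L)  ⊢  [q1]10□ (head at position 0)
Step 5: δ(q1, 1) = (q1, 1, L)  ⊢  [q1]□10□ (head at position -1)
Step 6: δ(q1, □) = (qA, □, R)  ⊢  □[qA]10□ (head at position 0)
The machine is in qA, so it halts and accepts.
Tape content when halted (ignoring surrounding blanks): 10

Final answer: Output: 10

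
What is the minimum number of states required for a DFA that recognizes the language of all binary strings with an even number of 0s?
Language: binary strings with an even number of 0s
Lower bound (Myhill–Nerode): the prefixes ε, 0 are pairwise distinguishable:
  ε vs 0: suffix ε distinguishes them (ε has zero 0s (accepted), 0 has one 0 (rejected))
So any DFA needs at least 2 states.
Upper bound: a DFA with 2 states exists (one state per class above).
Minimum states: 2

Final answer: 2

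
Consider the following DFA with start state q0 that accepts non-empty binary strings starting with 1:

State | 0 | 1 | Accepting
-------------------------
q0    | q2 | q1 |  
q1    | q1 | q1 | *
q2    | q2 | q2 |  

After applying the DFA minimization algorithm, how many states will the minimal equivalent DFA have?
All 3 states are reachable from q0, so none can be removed as unreachable.
Table-filling: first mark every (accepting, non-accepting) pair as distinguishable (accepting: {q1}; non-accepting: {q0, q2}).
Round 1: (q0, q2) on '1' go to q1 and q2, already distinguishable → mark.
Every pair of states is distinguishable, so the DFA is already minimal.
Equivalence classes: {q0}, {q1}, {q2} → 3 states.

Final answer: 3 states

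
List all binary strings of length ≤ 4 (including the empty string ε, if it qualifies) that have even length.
Checking every binary string of length 0 to 4:
  Length 0: accepted: ε | rejected: (none)
  Length 1: accepted: (none) | rejected: 0, 1
  Length 2: accepted: 00, 01, 10, 11 | rejected: (none)
  Length 3: accepted: (none) | rejected: 000, 001, 010, 011, 100, 101, 110, 111
  Length 4: accepted: 0000, 0001, 0010, 0011, 0100, 0101, 0110, 0111, 1000, 1001, 1010, 1011, 1100, 1101, 1110, 1111 | rejected: (none)
Total: 21 string(s).

Final answer: ε, 00, 01, 10, 11, 0000, 0001, 0010, 0011, 0100, 0101, 0110, 0111, 1000, 1001, 1010, 1011, 1100, 1101, 1110, 1111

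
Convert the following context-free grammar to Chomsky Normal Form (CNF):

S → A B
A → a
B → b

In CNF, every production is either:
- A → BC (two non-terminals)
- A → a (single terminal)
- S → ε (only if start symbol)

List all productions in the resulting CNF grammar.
The grammar has no ε-productions or unit productions to eliminate.
S → A B is already in CNF (two non-terminals) – keep it.
A → a is already in CNF (single terminal) – keep it.
B → b is already in CNF (single terminal) – keep it.
Resulting CNF grammar (3 productions): A → a; B → b; S → A B

Final answer: A → a; B → b; S → A B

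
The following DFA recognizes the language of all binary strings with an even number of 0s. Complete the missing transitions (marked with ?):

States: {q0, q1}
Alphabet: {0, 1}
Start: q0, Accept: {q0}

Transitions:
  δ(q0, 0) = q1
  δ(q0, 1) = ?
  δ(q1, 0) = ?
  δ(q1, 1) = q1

What each state remembers (consistent with the given transitions and accept states):
  q0: an even number of 0s has been read so far
  q1: an odd number of 0s has been read so far
Filling in the missing entries:
  δ(q0, 1): in q0 (an even number of 0s has been read so far), after reading 1 we have: an even number of 0s has been read so far → q0
  δ(q1, 0): in q1 (an odd number of 0s has been read so far), after reading 0 we have: an even number of 0s has been read so far → q0

Final answer: δ(q0, 1) = q0; δ(q1, 0) = q0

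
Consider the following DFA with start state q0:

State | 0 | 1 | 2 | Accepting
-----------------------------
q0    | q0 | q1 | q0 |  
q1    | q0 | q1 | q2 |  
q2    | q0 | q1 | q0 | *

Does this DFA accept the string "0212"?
Start in q0.
Read '0': q0 → q0
Read '2': q0 → q0
Read '1': q0 → q1
Read '2': q1 → q2
Final state q2 is accepting, so the string is accepted.

Final answer: Yes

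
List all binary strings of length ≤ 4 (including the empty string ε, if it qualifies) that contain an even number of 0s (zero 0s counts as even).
Checking every binary string of length 0 to 4:
  Length 0: accepted: ε | rejected: (none)
  Length 1: accepted: 1 | rejected: 0
  Length 2: accepted: 00, 11 | rejected: 01, 10
  Length 3: accepted: 001, 010, 100, 111 | rejected: 000, 011, 101, 110
  Length 4: accepted: 0000, 0011, 0101, 0110, 1001, 1010, 1100, 1111 | rejected: 0001, 0010, 0100, 0111, 1000, 1011, 1101, 1110
Total: 16 string(s).

Final answer: ε, 1, 00, 11, 001, 010, 100, 111, 0000, 0011, 0101, 0110, 1001, 1010, 1100, 1111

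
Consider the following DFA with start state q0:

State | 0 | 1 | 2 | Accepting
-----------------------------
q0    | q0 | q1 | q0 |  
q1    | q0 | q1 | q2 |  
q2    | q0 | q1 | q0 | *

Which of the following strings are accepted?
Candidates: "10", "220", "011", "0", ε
"10": q0 → q1 → q0; q0 is not accepting → rejected
"220": q0 → q0 → q0 → q0; q0 is not accepting → rejected
"011": q0 → q0 → q1 → q1; q1 is not accepting → rejected
"0": q0 → q0; q0 is not accepting → rejected
ε: q0; q0 is not accepting → rejected

Final answer: None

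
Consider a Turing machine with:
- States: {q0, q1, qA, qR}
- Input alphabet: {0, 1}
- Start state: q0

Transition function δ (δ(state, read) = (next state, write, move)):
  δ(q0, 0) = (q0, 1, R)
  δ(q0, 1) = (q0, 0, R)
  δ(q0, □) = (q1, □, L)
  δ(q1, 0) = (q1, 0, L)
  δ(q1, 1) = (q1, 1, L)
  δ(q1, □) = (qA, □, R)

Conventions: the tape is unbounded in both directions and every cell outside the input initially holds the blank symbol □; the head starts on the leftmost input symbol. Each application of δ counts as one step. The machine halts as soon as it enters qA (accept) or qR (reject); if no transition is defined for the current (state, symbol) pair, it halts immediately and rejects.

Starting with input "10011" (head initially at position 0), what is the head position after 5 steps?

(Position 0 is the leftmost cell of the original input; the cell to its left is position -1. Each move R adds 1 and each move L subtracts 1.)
Step 0: [q0]10011 (head at position 0)
Step 1: δ(q0, 1) = (q0, 0, R)  ⊢  0[q0]0011 (head at position 1)
Step 2: δ(q0, 0) = (q0, 1, R)  ⊢  01[q0]011 (head at position 2)
Step 3: δ(q0, 0) = (q0, 1, R)  ⊢  011[q0]11 (head at position 3)
Step 4: δ(q0, 1) = (q0, 0, R)  ⊢  0110[q0]1 (head at position 4)
Step 5: δ(q0, 1) = (q0, 0, R)  ⊢  01100[q0]□ (head at position 5)
Head position after 5 steps: 5

Final answer: Position 5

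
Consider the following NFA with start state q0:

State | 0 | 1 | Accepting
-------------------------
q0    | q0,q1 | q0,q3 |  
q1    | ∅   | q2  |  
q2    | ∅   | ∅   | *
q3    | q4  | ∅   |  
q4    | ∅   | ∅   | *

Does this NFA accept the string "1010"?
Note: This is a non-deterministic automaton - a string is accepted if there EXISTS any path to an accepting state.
Track the set of states the NFA could be in: start {q0}
Read '1': {q0} → {q0, q3}
Read '0': {q0, q3} → {q0, q1, q4}
Read '1': {q0, q1, q4} → {q0, q2, q3}
Read '0': {q0, q2, q3} → {q0, q1, q4}
Final set {q0, q1, q4} contains accepting state(s) {q4} → accepted.

Final answer: Yes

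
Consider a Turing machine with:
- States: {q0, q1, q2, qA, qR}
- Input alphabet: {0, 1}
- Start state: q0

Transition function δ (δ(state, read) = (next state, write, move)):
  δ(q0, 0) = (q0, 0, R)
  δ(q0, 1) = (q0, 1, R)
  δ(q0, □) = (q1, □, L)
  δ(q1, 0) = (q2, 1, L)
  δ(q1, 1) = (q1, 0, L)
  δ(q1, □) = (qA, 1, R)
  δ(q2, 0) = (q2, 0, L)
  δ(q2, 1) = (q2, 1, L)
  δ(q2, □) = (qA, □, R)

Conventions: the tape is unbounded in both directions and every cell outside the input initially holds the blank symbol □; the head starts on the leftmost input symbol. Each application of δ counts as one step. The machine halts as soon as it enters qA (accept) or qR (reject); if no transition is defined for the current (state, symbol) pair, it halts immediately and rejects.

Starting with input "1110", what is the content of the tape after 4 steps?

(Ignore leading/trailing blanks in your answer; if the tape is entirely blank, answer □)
Step 0: [q0]1110 (head at position 0)
Step 1: δ(q0, 1) = (q0, 1, R)  ⊢  1[q0]110 (head at position 1)
Step 2: δ(q0, 1) = (q0, 1, R)  ⊢  11[q0]10 (head at position 2)
Step 3: δ(q0, 1) = (q0, 1, R)  ⊢  111[q0]0 (head at position 3)
Step 4: δ(q0, 0) = (q0, 0, R)  ⊢  1110[q0]□ (head at position 4)
Tape after 4 steps (ignoring surrounding blanks): 1110

Final answer: Tape: 1110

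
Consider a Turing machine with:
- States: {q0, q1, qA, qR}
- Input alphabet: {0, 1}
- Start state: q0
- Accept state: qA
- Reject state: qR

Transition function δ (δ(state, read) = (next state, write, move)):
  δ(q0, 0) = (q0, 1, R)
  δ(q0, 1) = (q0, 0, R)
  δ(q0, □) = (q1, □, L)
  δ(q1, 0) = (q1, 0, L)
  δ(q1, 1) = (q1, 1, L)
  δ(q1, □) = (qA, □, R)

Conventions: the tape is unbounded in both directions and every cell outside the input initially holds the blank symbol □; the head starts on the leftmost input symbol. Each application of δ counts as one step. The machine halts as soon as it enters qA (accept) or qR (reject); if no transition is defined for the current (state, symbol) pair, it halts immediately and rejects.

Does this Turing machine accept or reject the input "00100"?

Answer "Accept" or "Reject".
Step 0: [q0]00100 (head at position 0)
Step 1: δ(q0, 0) = (q0, 1, R)  ⊢  1[q0]0100 (head at position 1)
Step 2: δ(q0, 0) = (q0, 1, R)  ⊢  11[q0]100 (head at position 2)
Step 3: δ(q0, 1) = (q0, 0, R)  ⊢  110[q0]00 (head at position 3)
Step 4: δ(q0, 0) = (q0, 1, R)  ⊢  1101[q0]0 (head at position 4)
Step 5: δ(q0, 0) = (q0, 1, R)  ⊢  11011[q0]□ (head at position 5)
Step 6: δ(q0, □) = (q1, □, L)  ⊢  1101[q1]1□ (head at position 4)
Step 7: δ(q1, 1) = (q1, 1, L)  ⊢  110[q1]11□ (head at position 3)
Step 8: δ(q1, 1) = (q1, 1, L)  ⊢  11[q1]011□ (head at position 2)
Step 9: δ(q1, 0) = (q1, 0, L)  ⊢  1[q1]1011□ (head at position 1)
Step 10: δ(q1, 1) = (q1, 1, L)  ⊢  [q1]11011□ (head at position 0)
Step 11: δ(q1, 1) = (q1, 1, L)  ⊢  [q1]□11011□ (head at position -1)
Step 12: δ(q1, □) = (qA, □, R)  ⊢  □[qA]11011□ (head at position 0)
The machine is in qA, so it halts and accepts.

Final answer: Accept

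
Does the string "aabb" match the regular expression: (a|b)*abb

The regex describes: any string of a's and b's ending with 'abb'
Yes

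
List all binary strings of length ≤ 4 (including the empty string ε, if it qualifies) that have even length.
Checking every binary string of length 0 to 4:
  Length 0: accepted: ε | rejected: (none)
  Length 1: accepted: (none) | rejected: 0, 1
  Length 2: accepted: 00, 01, 10, 11 | rejected: (none)
  Length 3: accepted: (none) | rejected: 000, 001, 010, 011, 100, 101, 110, 111
  Length 4: accepted: 0000, 0001, 0010, 0011, 0100, 0101, 0110, 0111, 1000, 1001, 1010, 1011, 1100, 1101, 1110, 1111 | rejected: (none)
Total: 21 string(s).

Final answer: ε, 00, 01, 10, 11, 0000, 0001, 0010, 0011, 0100, 0101, 0110, 0111, 1000, 1001, 1010, 1011, 1100, 1101, 1110, 1111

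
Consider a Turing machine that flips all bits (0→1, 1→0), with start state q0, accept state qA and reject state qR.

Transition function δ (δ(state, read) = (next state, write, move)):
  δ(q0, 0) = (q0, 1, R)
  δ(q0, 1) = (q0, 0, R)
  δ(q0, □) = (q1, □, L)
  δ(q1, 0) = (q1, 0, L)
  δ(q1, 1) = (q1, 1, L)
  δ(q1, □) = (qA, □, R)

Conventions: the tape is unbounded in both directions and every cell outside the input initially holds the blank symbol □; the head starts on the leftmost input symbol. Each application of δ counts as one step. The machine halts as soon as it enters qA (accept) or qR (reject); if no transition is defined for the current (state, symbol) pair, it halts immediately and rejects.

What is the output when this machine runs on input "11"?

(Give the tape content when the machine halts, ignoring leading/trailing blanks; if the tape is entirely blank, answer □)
Step 0: [q0]11 (head at position 0)
Step 1: δ(q0, 1) = (q0, 0, R)  ⊢  0[q0]1 (head at position 1)
Step 2: δ(q0, 1) = (q0, 0, R)  ⊢  00[q0]□ (head at position 2)
Step 3: δ(q0, □) = (q1, □, L)  ⊢  0[q1]0□ (head at position 1)
Step 4: δ(q1, 0) = (q1, 0, L)  ⊢  [q1]00□ (head at position 0)
Step 5: δ(q1, 0) = (q1, 0, L)  ⊢  [q1]□00□ (head at position -1)
Step 6: δ(q1, □) = (qA, □, R)  ⊢  □[qA]00□ (head at position 0)
The machine is in qA, so it halts and accepts.
Tape content when halted (ignoring surrounding blanks): 00

Final answer: Output: 00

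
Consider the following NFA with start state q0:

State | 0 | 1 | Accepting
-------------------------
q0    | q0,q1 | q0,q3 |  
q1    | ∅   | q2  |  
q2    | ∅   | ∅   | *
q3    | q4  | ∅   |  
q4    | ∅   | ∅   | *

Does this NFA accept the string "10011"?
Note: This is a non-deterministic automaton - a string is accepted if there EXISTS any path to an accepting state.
Track the set of states the NFA could be in: start {q0}
Read '1': {q0} → {q0, q3}
Read '0': {q0, q3} → {q0, q1, q4}
Read '0': {q0, q1, q4} → {q0, q1}
Read '1': {q0, q1} → {q0, q2, q3}
Read '1': {q0, q2, q3} → {q0, q3}
Final set {q0, q3} contains no accepting state → rejected.

Final answer: No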